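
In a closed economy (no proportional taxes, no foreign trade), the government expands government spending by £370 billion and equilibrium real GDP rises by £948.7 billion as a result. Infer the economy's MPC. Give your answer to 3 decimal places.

Implied spending multiplier k = ΔY/ΔG = 948.7/370 ≈ 2.5641.
Since k = 1/(1 − MPC), MPC = 1 − 1/k = 1 − ΔG/ΔY = 1 − 370/948.7 ≈ 0.610.

0.610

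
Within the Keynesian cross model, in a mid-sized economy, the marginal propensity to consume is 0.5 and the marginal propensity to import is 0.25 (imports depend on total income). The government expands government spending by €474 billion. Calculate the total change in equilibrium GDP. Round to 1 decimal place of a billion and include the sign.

+€632.0 billion

Expenditure multiplier = 1/(1 − c + m) = 1/(1 − 0.5 + 0.25) = 1/0.75 ≈ 1.333.
ΔY = k × ΔG = (+€474 billion) / 0.75 = +€632 billion.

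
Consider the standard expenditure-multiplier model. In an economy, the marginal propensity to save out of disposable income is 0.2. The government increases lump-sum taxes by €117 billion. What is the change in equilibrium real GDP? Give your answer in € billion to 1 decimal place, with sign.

MPC = 1 − MPS = 1 − 0.2 = 0.8.
A lump-sum tax change of +€117 billion shifts disposable income by −€117 billion; first-round consumption changes by −c × ΔT = −0.8 × (+€117 billion) = −€93.6 billion.
Expenditure multiplier = 1/(1 − MPC) = 1/(1 − 0.8) = 1/0.2 = 5.
The tax multiplier is −c × k = −4, so ΔY = k × (−c·ΔT) = (−€93.6 billion) / 0.2 = −€468 billion.

−€468.0 billion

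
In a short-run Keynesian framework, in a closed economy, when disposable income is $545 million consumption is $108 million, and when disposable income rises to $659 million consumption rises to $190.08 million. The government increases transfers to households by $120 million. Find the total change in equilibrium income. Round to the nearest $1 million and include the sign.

+$309 million

MPC = ΔC/ΔYd = (190.08 − 108)/(659 − 545) = 82.08/114 = 0.72.
The transfer change shifts disposable income by +$120 million, so first-round consumption changes by c·ΔTR = 0.72 × (+$120 million) = +$86.4 million.
Expenditure multiplier = 1/(1 − MPC) = 1/(1 − 0.72) = 1/0.28 ≈ 3.571.
The transfer multiplier is c × k ≈ 2.571, so ΔY = k × (c·ΔTR) = (+$86.4 million) / 0.28 ≈ +$309 million.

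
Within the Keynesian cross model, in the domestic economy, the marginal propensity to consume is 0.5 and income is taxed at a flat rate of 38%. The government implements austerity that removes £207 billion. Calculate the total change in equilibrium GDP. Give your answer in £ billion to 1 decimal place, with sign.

−£300.0 billion

Government-spending multiplier = 1/(1 − c(1−t)) = 1/(1 − 0.5×0.62) = 1/0.69 ≈ 1.449.
ΔY = k × ΔG = (−£207 billion) / 0.69 = −£300 billion.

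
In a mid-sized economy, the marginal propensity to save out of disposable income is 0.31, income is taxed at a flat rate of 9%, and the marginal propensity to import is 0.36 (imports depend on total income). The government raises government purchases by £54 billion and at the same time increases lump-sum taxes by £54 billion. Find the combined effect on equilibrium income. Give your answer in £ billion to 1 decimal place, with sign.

MPC = 1 − MPS = 1 − 0.31 = 0.69.
Expenditure multiplier = 1/(1 − c(1−t) + m) = 1/(1 − 0.69×0.91 + 0.36) = 1/0.7321 ≈ 1.366.
ΔG contributes k·ΔG = (+£54 billion) / 0.7321 ≈ +£73.8 billion.
ΔT of +£54 billion changes first-round spending by −c·ΔT = −£37.26 billion, contributing k·(−c·ΔT) = (−£37.26 billion) / 0.7321 ≈ −£50.9 billion.
Net ΔY = k(ΔG − c·ΔT) = (+£16.74 billion) / 0.7321 ≈ +£22.9 billion.

+£22.9 billion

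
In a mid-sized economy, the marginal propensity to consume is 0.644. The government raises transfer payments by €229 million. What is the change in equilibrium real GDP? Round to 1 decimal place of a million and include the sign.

The transfer change shifts disposable income by +€229 million, so first-round consumption changes by c·ΔTR = 0.644 × (+€229 million) = +€147.476 million.
Expenditure multiplier = 1/(1 − MPC) = 1/(1 − 0.644) = 1/0.356 ≈ 2.809.
The transfer multiplier is c × k ≈ 1.809, so ΔY = k × (c·ΔTR) = (+€147.476 million) / 0.356 ≈ +€414.3 million.

+€414.3 million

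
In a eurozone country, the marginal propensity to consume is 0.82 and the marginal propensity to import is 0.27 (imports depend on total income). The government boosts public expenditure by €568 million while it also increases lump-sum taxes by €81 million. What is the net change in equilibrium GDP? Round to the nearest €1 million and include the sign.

+€1,115 million

Expenditure multiplier = 1/(1 − c + m) = 1/(1 − 0.82 + 0.27) = 1/0.45 ≈ 2.222.
ΔG contributes k·ΔG = (+€568 million) / 0.45 ≈ +€1,262.2 million.
ΔT of +€81 million changes first-round spending by −c·ΔT = −€66.42 million, contributing k·(−c·ΔT) = (−€66.42 million) / 0.45 = −€147.6 million.
Net ΔY = k(ΔG − c·ΔT) = (+€501.58 million) / 0.45 ≈ +€1,115 million.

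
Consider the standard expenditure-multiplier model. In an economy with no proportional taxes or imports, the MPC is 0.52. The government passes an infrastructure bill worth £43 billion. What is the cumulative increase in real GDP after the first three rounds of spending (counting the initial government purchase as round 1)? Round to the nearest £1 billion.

£77 billion

Round 1 adds ΔG = £43 billion; each later round is MPC = 0.52 times the previous.
After 3 rounds: 43 + 22.36 + 11.6272 = ΔG·(1 − c^3)/(1 − c) = 43 × (1 − 0.140608)/0.48 ≈ £77 billion.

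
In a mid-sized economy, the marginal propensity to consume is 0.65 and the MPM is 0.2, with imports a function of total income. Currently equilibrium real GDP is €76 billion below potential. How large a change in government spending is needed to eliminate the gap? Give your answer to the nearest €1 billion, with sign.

Spending multiplier = 1/(1 − c + m) = 1/(1 − 0.65 + 0.2) = 1/0.55 ≈ 1.818.
Need ΔY = +€76 billion, so ΔG = ΔY/k = (+€76 billion) × 0.55 ≈ +€42 billion.
The government should increase government spending by €42 billion.

+€42 billion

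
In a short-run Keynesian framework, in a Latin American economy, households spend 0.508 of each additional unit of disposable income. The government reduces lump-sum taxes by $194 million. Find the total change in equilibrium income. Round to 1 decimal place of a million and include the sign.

+$200.3 million

A lump-sum tax change of −$194 million shifts disposable income by +$194 million; first-round consumption changes by −c × ΔT = −0.508 × (−$194 million) = +$98.552 million.
Expenditure multiplier = 1/(1 − MPC) = 1/(1 − 0.508) = 1/0.492 ≈ 2.033.
The tax multiplier is −c × k ≈ −1.033, so ΔY = k × (−c·ΔT) = (+$98.552 million) / 0.492 ≈ +$200.3 million.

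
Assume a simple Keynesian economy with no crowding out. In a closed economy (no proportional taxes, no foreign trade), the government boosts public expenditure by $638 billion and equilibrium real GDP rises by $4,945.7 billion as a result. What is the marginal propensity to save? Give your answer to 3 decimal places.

Implied spending multiplier k = ΔY/ΔG = 4,945.7/638 ≈ 7.7519.
Since k = 1/(1 − MPC), MPC = 1 − 1/k = 1 − ΔG/ΔY = 1 − 638/4,945.7 ≈ 0.871.
MPS = 1 − MPC = 0.129.

0.129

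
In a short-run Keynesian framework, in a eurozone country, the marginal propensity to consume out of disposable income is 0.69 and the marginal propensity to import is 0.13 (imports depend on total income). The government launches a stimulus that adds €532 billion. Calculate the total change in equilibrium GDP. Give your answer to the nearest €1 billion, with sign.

+€1,209 billion

Spending multiplier = 1/(1 − c + m) = 1/(1 − 0.69 + 0.13) = 1/0.44 ≈ 2.273.
ΔY = k × ΔG = (+€532 billion) / 0.44 ≈ +€1,209 billion.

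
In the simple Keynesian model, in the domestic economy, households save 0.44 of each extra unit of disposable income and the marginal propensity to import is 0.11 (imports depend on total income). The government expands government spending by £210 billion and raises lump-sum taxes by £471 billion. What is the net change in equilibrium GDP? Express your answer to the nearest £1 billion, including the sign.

−£98 billion

MPC = 1 − MPS = 1 − 0.44 = 0.56.
Expenditure multiplier = 1/(1 − c + m) = 1/(1 − 0.56 + 0.11) = 1/0.55 ≈ 1.818.
ΔG contributes k·ΔG = (+£210 billion) / 0.55 ≈ +£381.8 billion.
ΔT of +£471 billion changes first-round spending by −c·ΔT = −£263.76 billion, contributing k·(−c·ΔT) = (−£263.76 billion) / 0.55 ≈ −£479.6 billion.
Net ΔY = k(ΔG − c·ΔT) = (−£53.76 billion) / 0.55 ≈ −£98 billion.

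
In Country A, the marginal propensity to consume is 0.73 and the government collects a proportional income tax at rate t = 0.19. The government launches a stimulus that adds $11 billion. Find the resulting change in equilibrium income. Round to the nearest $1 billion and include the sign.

Government-spending multiplier = 1/(1 − c(1−t)) = 1/(1 − 0.73×0.81) = 1/0.4087 ≈ 2.447.
ΔY = k × ΔG = (+$11 billion) / 0.4087 ≈ +$27 billion.

+$27 billion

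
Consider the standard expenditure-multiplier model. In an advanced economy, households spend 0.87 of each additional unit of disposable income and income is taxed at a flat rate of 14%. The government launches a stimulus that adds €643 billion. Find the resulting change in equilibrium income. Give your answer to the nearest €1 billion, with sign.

+€2,554 billion

Spending multiplier = 1/(1 − c(1−t)) = 1/(1 − 0.87×0.86) = 1/0.2518 ≈ 3.971.
ΔY = k × ΔG = (+€643 billion) / 0.2518 ≈ +€2,554 billion.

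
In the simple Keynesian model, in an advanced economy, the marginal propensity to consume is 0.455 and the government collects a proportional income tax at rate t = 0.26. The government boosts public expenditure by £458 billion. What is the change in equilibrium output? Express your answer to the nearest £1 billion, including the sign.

Expenditure multiplier = 1/(1 − c(1−t)) = 1/(1 − 0.455×0.74) = 1/0.6633 ≈ 1.508.
ΔY = k × ΔG = (+£458 billion) / 0.6633 ≈ +£690 billion.

+£690 billion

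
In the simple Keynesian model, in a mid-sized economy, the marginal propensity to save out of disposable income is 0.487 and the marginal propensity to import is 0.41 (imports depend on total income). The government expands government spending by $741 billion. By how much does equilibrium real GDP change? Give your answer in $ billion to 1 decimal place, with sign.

MPC = 1 − MPS = 1 − 0.487 = 0.513.
Spending multiplier = 1/(1 − c + m) = 1/(1 − 0.513 + 0.41) = 1/0.897 ≈ 1.115.
ΔY = k × ΔG = (+$741 billion) / 0.897 ≈ +$826.1 billion.

+$826.1 billion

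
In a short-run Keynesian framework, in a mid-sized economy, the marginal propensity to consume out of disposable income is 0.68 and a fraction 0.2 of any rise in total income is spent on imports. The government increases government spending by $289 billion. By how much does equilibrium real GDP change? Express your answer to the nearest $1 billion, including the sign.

Expenditure multiplier = 1/(1 − c + m) = 1/(1 − 0.68 + 0.2) = 1/0.52 ≈ 1.923.
ΔY = k × ΔG = (+$289 billion) / 0.52 ≈ +$556 billion.

+$556 billion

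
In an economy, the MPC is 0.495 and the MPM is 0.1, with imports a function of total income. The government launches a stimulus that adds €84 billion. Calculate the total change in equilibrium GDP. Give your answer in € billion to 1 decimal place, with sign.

Government-spending multiplier = 1/(1 − c + m) = 1/(1 − 0.495 + 0.1) = 1/0.605 ≈ 1.653.
ΔY = k × ΔG = (+€84 billion) / 0.605 ≈ +€138.8 billion.

+€138.8 billion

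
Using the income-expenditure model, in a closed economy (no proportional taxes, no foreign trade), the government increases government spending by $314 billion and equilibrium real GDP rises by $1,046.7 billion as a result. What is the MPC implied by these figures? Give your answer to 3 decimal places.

0.700

Implied spending multiplier k = ΔY/ΔG = 1,046.7/314 ≈ 3.3334.
Since k = 1/(1 − MPC), MPC = 1 − 1/k = 1 − ΔG/ΔY = 1 − 314/1,046.7 ≈ 0.700.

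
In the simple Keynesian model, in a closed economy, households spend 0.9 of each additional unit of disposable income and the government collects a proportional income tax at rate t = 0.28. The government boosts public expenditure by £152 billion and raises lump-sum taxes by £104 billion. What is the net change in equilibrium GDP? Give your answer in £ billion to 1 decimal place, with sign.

+£165.9 billion

Expenditure multiplier = 1/(1 − c(1−t)) = 1/(1 − 0.9×0.72) = 1/0.352 ≈ 2.841.
ΔG contributes k·ΔG = (+£152 billion) / 0.352 ≈ +£431.8 billion.
ΔT of +£104 billion changes first-round spending by −c·ΔT = −£93.6 billion, contributing k·(−c·ΔT) = (−£93.6 billion) / 0.352 ≈ −£265.9 billion.
Net ΔY = k(ΔG − c·ΔT) = (+£58.4 billion) / 0.352 ≈ +£165.9 billion.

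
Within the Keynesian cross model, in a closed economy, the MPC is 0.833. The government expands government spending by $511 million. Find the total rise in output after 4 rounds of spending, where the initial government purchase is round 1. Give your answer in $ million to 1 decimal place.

Round 1 adds ΔG = $511 million; each later round is MPC = 0.833 times the previous.
After 4 rounds: 511 + 425.663 + 354.577279 + 295.362873407 = ΔG·(1 − c^4)/(1 − c) = 511 × (1 − 0.481481944321)/0.167 ≈ $1,586.6 million.

$1,586.6 million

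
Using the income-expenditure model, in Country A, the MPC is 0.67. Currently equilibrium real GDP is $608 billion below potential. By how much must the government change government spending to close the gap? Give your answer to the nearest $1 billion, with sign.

+$201 billion

Spending multiplier = 1/(1 − MPC) = 1/(1 − 0.67) = 1/0.33 ≈ 3.03.
Need ΔY = +$608 billion, so ΔG = ΔY/k = (+$608 billion) × 0.33 ≈ +$201 billion.
The government should increase government spending by $201 billion.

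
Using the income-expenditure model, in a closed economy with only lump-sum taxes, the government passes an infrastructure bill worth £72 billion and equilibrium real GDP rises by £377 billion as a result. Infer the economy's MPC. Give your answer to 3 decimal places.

0.809

Implied spending multiplier k = ΔY/ΔG = 377/72 ≈ 5.2361.
Since k = 1/(1 − MPC), MPC = 1 − 1/k = 1 − ΔG/ΔY = 1 − 72/377 ≈ 0.809.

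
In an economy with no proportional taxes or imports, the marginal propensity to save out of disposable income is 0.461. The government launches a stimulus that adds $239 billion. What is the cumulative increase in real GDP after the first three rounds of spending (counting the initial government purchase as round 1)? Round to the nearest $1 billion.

MPC = 1 − MPS = 1 − 0.461 = 0.539.
Round 1 adds ΔG = $239 billion; each later round is MPC = 0.539 times the previous.
After 3 rounds: 239 + 128.821 + 69.434519 = ΔG·(1 − c^3)/(1 − c) = 239 × (1 − 0.156590819)/0.461 ≈ $437 billion.

$437 billion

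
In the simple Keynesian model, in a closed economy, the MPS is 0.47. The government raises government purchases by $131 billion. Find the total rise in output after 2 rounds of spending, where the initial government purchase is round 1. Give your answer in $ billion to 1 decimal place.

$200.4 billion

MPC = 1 − MPS = 1 − 0.47 = 0.53.
Round 1 adds ΔG = $131 billion; each later round is MPC = 0.53 times the previous.
After 2 rounds: 131 + 69.43 = ΔG·(1 − c^2)/(1 − c) = 131 × (1 − 0.2809)/0.47 ≈ $200.4 billion.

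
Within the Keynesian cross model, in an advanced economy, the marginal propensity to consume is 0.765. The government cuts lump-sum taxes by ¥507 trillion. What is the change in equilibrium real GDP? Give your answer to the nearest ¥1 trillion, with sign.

A lump-sum tax change of −¥507 trillion shifts disposable income by +¥507 trillion; first-round consumption changes by −c × ΔT = −0.765 × (−¥507 trillion) = +¥387.855 trillion.
Expenditure multiplier = 1/(1 − MPC) = 1/(1 − 0.765) = 1/0.235 ≈ 4.255.
The tax multiplier is −c × k ≈ −3.255, so ΔY = k × (−c·ΔT) = (+¥387.855 trillion) / 0.235 ≈ +¥1,650 trillion.

+¥1,650 trillion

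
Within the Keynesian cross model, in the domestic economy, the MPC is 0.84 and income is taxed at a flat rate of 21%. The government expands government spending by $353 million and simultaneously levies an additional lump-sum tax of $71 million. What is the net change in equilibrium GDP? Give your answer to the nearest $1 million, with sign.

+$872 million

Expenditure multiplier = 1/(1 − c(1−t)) = 1/(1 − 0.84×0.79) = 1/0.3364 ≈ 2.973.
ΔG contributes k·ΔG = (+$353 million) / 0.3364 ≈ +$1,049.3 million.
ΔT of +$71 million changes first-round spending by −c·ΔT = −$59.64 million, contributing k·(−c·ΔT) = (−$59.64 million) / 0.3364 ≈ −$177.3 million.
Net ΔY = k(ΔG − c·ΔT) = (+$293.36 million) / 0.3364 ≈ +$872 million.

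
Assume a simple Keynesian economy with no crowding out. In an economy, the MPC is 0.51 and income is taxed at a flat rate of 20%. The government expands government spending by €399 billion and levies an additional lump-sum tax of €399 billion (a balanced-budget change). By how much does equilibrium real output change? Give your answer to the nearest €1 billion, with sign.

+€330 billion

Expenditure multiplier = 1/(1 − c(1−t)) = 1/(1 − 0.51×0.8) = 1/0.592 ≈ 1.689.
ΔG contributes k·ΔG = (+€399 billion) / 0.592 ≈ +€674 billion.
ΔT of +€399 billion changes first-round spending by −c·ΔT = −€203.49 billion, contributing k·(−c·ΔT) = (−€203.49 billion) / 0.592 ≈ −€343.7 billion.
Net ΔY = k(ΔG − c·ΔT) = (+€195.51 billion) / 0.592 ≈ +€330 billion.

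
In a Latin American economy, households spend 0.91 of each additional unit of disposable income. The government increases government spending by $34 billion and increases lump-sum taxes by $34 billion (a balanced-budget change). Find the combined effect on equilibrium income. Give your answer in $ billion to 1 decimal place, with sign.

+$34.0 billion

Expenditure multiplier = 1/(1 − MPC) = 1/(1 − 0.91) = 1/0.09 ≈ 11.111.
ΔG contributes k·ΔG = (+$34 billion) / 0.09 ≈ +$377.8 billion.
ΔT of +$34 billion changes first-round spending by −c·ΔT = −$30.94 billion, contributing k·(−c·ΔT) = (−$30.94 billion) / 0.09 ≈ −$343.8 billion.
With ΔG = ΔT and no other leakages, the balanced-budget multiplier is 1, so ΔY = ΔG = +$34 billion.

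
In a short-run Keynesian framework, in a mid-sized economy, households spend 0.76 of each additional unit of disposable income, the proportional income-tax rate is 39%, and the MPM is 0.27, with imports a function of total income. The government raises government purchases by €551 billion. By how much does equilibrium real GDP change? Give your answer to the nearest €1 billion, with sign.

Spending multiplier = 1/(1 − c(1−t) + m) = 1/(1 − 0.76×0.61 + 0.27) = 1/0.8064 ≈ 1.24.
ΔY = k × ΔG = (+€551 billion) / 0.8064 ≈ +€683 billion.

+€683 billion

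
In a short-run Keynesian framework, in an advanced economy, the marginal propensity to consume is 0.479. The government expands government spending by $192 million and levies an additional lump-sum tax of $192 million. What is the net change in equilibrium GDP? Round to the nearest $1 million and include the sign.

Expenditure multiplier = 1/(1 − MPC) = 1/(1 − 0.479) = 1/0.521 ≈ 1.919.
ΔG contributes k·ΔG = (+$192 million) / 0.521 ≈ +$368.5 million.
ΔT of +$192 million changes first-round spending by −c·ΔT = −$91.968 million, contributing k·(−c·ΔT) = (−$91.968 million) / 0.521 ≈ −$176.5 million.
With ΔG = ΔT and no other leakages, the balanced-budget multiplier is 1, so ΔY = ΔG = +$192 million.

+$192 million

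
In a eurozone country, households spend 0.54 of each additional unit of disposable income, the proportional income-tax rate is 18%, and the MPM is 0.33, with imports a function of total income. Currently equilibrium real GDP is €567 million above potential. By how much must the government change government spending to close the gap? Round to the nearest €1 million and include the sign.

−€503 million

Spending multiplier = 1/(1 − c(1−t) + m) = 1/(1 − 0.54×0.82 + 0.33) = 1/0.8872 ≈ 1.127.
Need ΔY = −€567 million, so ΔG = ΔY/k = (−€567 million) × 0.8872 ≈ −€503 million.
The government should cut government spending by €503 million.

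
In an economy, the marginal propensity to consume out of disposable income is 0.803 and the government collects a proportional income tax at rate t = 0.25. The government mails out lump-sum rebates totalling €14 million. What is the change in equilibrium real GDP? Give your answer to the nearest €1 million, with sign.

A lump-sum tax change of −€14 million shifts disposable income by +€14 million; first-round consumption changes by −c × ΔT = −0.803 × (−€14 million) = +€11.242 million.
Expenditure multiplier = 1/(1 − c(1−t)) = 1/(1 − 0.803×0.75) = 1/0.39775 ≈ 2.514.
The tax multiplier is −c × k ≈ −2.019, so ΔY = k × (−c·ΔT) = (+€11.242 million) / 0.39775 ≈ +€28 million.

+€28 million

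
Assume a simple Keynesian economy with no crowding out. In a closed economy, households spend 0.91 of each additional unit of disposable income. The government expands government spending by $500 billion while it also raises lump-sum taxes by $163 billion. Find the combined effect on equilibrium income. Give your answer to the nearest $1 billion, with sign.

+$3,907 billion

Expenditure multiplier = 1/(1 − MPC) = 1/(1 − 0.91) = 1/0.09 ≈ 11.111.
ΔG contributes k·ΔG = (+$500 billion) / 0.09 ≈ +$5,555.6 billion.
ΔT of +$163 billion changes first-round spending by −c·ΔT = −$148.33 billion, contributing k·(−c·ΔT) = (−$148.33 billion) / 0.09 ≈ −$1,648.1 billion.
Net ΔY = k(ΔG − c·ΔT) = (+$351.67 billion) / 0.09 ≈ +$3,907 billion.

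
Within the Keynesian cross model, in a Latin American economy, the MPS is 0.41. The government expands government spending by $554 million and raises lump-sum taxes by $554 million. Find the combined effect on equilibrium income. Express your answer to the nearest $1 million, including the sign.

MPC = 1 − MPS = 1 − 0.41 = 0.59.
Expenditure multiplier = 1/(1 − MPC) = 1/(1 − 0.59) = 1/0.41 ≈ 2.439.
ΔG contributes k·ΔG = (+$554 million) / 0.41 ≈ +$1,351.2 million.
ΔT of +$554 million changes first-round spending by −c·ΔT = −$326.86 million, contributing k·(−c·ΔT) = (−$326.86 million) / 0.41 ≈ −$797.2 million.
With ΔG = ΔT and no other leakages, the balanced-budget multiplier is 1, so ΔY = ΔG = +$554 million.

+$554 million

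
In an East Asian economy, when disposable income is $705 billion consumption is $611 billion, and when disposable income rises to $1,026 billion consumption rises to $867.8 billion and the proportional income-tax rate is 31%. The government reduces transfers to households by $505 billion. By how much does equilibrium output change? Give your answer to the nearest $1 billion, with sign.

MPC = ΔC/ΔYd = (867.8 − 611)/(1,026 − 705) = 256.8/321 = 0.8.
The transfer change shifts disposable income by −$505 billion, so first-round consumption changes by c·ΔTR = 0.8 × (−$505 billion) = −$404 billion.
Expenditure multiplier = 1/(1 − c(1−t)) = 1/(1 − 0.8×0.69) = 1/0.448 ≈ 2.232.
The transfer multiplier is c × k ≈ 1.786, so ΔY = k × (c·ΔTR) = (−$404 billion) / 0.448 ≈ −$902 billion.

−$902 billion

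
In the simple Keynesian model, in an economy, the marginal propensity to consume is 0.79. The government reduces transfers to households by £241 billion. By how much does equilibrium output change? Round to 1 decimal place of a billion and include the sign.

The transfer change shifts disposable income by −£241 billion, so first-round consumption changes by c·ΔTR = 0.79 × (−£241 billion) = −£190.39 billion.
Expenditure multiplier = 1/(1 − MPC) = 1/(1 − 0.79) = 1/0.21 ≈ 4.762.
The transfer multiplier is c × k ≈ 3.762, so ΔY = k × (c·ΔTR) = (−£190.39 billion) / 0.21 ≈ −£906.6 billion.

−£906.6 billion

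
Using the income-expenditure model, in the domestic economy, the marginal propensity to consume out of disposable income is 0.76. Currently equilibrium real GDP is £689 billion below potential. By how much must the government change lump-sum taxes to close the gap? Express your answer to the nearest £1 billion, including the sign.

Spending multiplier = 1/(1 − MPC) = 1/(1 − 0.76) = 1/0.24 ≈ 4.167.
Tax multiplier = −c·k = −0.76/0.24 ≈ −3.167. Need ΔY = +£689 billion, so ΔT = ΔY/(−c·k) = −(+£689 billion) × 0.24 / 0.76 ≈ −£218 billion.
The government should cut lump-sum taxes by £218 billion.

−£218 billion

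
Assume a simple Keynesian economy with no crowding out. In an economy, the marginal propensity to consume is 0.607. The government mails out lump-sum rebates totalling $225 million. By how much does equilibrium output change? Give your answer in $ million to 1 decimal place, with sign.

+$347.5 million

A lump-sum tax change of −$225 million shifts disposable income by +$225 million; first-round consumption changes by −c × ΔT = −0.607 × (−$225 million) = +$136.575 million.
Expenditure multiplier = 1/(1 − MPC) = 1/(1 − 0.607) = 1/0.393 ≈ 2.545.
The tax multiplier is −c × k ≈ −1.545, so ΔY = k × (−c·ΔT) = (+$136.575 million) / 0.393 ≈ +$347.5 million.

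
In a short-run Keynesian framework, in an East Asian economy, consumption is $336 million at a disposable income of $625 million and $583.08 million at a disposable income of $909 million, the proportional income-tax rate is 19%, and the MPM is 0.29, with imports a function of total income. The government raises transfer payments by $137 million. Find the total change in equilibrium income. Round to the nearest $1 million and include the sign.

MPC = ΔC/ΔYd = (583.08 − 336)/(909 − 625) = 247.08/284 = 0.87.
The transfer change shifts disposable income by +$137 million, so first-round consumption changes by c·ΔTR = 0.87 × (+$137 million) = +$119.19 million.
Expenditure multiplier = 1/(1 − c(1−t) + m) = 1/(1 − 0.87×0.81 + 0.29) = 1/0.5853 ≈ 1.709.
The transfer multiplier is c × k ≈ 1.486, so ΔY = k × (c·ΔTR) = (+$119.19 million) / 0.5853 ≈ +$204 million.

+$204 million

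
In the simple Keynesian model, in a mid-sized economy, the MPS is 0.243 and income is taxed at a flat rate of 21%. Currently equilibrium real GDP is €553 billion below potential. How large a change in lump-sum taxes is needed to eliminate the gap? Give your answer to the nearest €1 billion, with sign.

−€294 billion

MPC = 1 − MPS = 1 − 0.243 = 0.757.
Spending multiplier = 1/(1 − c(1−t)) = 1/(1 − 0.757×0.79) = 1/0.40197 ≈ 2.488.
Tax multiplier = −c·k = −0.757/0.40197 ≈ −1.883. Need ΔY = +€553 billion, so ΔT = ΔY/(−c·k) = −(+€553 billion) × 0.40197 / 0.757 ≈ −€294 billion.
The government should cut lump-sum taxes by €294 billion.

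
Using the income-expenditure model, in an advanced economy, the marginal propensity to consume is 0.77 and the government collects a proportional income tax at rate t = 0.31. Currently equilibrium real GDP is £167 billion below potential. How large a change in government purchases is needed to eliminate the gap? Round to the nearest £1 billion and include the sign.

Spending multiplier = 1/(1 − c(1−t)) = 1/(1 − 0.77×0.69) = 1/0.4687 ≈ 2.134.
Need ΔY = +£167 billion, so ΔG = ΔY/k = (+£167 billion) × 0.4687 ≈ +£78 billion.
The government should increase government purchases by £78 billion.

+£78 billion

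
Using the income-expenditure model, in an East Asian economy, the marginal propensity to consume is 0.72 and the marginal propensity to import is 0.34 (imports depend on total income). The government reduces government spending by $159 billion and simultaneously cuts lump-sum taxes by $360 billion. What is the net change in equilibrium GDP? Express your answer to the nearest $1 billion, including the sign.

+$162 billion

Expenditure multiplier = 1/(1 − c + m) = 1/(1 − 0.72 + 0.34) = 1/0.62 ≈ 1.613.
ΔG contributes k·ΔG = (−$159 billion) / 0.62 ≈ −$256.5 billion.
ΔT of −$360 billion changes first-round spending by −c·ΔT = +$259.2 billion, contributing k·(−c·ΔT) = (+$259.2 billion) / 0.62 ≈ +$418.1 billion.
Net ΔY = k(ΔG − c·ΔT) = (+$100.2 billion) / 0.62 ≈ +$162 billion.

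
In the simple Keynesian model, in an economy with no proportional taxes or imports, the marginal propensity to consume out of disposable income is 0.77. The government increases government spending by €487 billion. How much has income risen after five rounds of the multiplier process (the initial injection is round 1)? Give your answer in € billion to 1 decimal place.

€1,544.3 billion

Round 1 adds ΔG = €487 billion; each later round is MPC = 0.77 times the previous.
After 5 rounds: 487 + 374.99 + 288.7423 + 222.331571 + 171.19530967 = ΔG·(1 − c^5)/(1 − c) = 487 × (1 − 0.2706784157)/0.23 ≈ €1,544.3 billion.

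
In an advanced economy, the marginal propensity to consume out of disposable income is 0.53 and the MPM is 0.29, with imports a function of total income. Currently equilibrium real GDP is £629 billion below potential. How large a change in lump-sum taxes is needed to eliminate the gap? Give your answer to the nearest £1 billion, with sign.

−£902 billion

Spending multiplier = 1/(1 − c + m) = 1/(1 − 0.53 + 0.29) = 1/0.76 ≈ 1.316.
Tax multiplier = −c·k = −0.53/0.76 ≈ −0.697. Need ΔY = +£629 billion, so ΔT = ΔY/(−c·k) = −(+£629 billion) × 0.76 / 0.53 ≈ −£902 billion.
The government should cut lump-sum taxes by £902 billion.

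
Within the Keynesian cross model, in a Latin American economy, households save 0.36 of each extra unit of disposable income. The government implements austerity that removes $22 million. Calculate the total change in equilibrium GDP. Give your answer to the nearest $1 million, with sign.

−$61 million

MPC = 1 − MPS = 1 − 0.36 = 0.64.
Government-spending multiplier = 1/(1 − MPC) = 1/(1 − 0.64) = 1/0.36 ≈ 2.778.
ΔY = k × ΔG = (−$22 million) / 0.36 ≈ −$61 million.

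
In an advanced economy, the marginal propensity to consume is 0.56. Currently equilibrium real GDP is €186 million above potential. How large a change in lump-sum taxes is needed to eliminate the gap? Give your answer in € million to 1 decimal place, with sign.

Spending multiplier = 1/(1 − MPC) = 1/(1 − 0.56) = 1/0.44 ≈ 2.273.
Tax multiplier = −c·k = −0.56/0.44 ≈ −1.273. Need ΔY = −€186 million, so ΔT = ΔY/(−c·k) = −(−€186 million) × 0.44 / 0.56 ≈ +€146.1 million.
The government should raise lump-sum taxes by €146.1 million.

+€146.1 million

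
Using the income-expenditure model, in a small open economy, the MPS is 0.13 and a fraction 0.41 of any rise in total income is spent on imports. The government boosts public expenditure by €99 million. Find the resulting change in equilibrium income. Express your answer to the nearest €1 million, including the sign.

+€183 million

MPC = 1 − MPS = 1 − 0.13 = 0.87.
Spending multiplier = 1/(1 − c + m) = 1/(1 − 0.87 + 0.41) = 1/0.54 ≈ 1.852.
ΔY = k × ΔG = (+€99 million) / 0.54 ≈ +€183 million.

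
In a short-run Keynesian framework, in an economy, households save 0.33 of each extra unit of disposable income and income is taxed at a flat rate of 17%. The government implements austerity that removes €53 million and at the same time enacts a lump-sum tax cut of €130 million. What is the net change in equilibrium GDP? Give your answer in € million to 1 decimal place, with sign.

MPC = 1 − MPS = 1 − 0.33 = 0.67.
Expenditure multiplier = 1/(1 − c(1−t)) = 1/(1 − 0.67×0.83) = 1/0.4439 ≈ 2.253.
ΔG contributes k·ΔG = (−€53 million) / 0.4439 ≈ −€119.4 million.
ΔT of −€130 million changes first-round spending by −c·ΔT = +€87.1 million, contributing k·(−c·ΔT) = (+€87.1 million) / 0.4439 ≈ +€196.2 million.
Net ΔY = k(ΔG − c·ΔT) = (+€34.1 million) / 0.4439 ≈ +€76.8 million.

+€76.8 million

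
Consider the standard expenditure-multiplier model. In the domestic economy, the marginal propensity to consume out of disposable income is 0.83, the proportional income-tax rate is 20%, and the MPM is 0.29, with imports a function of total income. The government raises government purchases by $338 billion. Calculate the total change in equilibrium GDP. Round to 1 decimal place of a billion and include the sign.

+$539.9 billion

Expenditure multiplier = 1/(1 − c(1−t) + m) = 1/(1 − 0.83×0.8 + 0.29) = 1/0.626 ≈ 1.597.
ΔY = k × ΔG = (+$338 billion) / 0.626 ≈ +$539.9 billion.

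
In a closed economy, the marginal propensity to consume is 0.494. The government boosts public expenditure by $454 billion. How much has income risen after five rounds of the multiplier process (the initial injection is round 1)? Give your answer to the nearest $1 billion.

Round 1 adds ΔG = $454 billion; each later round is MPC = 0.494 times the previous.
After 5 rounds: 454 + 224.276 + 110.792344 + 54.731417936 + 27.037320460384 = ΔG·(1 − c^5)/(1 − c) = 454 × (1 − 0.029419463232224)/0.506 ≈ $871 billion.

$871 billion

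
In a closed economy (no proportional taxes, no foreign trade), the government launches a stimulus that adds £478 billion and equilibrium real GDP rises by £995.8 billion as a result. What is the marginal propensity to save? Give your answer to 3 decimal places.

0.480

Implied spending multiplier k = ΔY/ΔG = 995.8/478 ≈ 2.0833.
Since k = 1/(1 − MPC), MPC = 1 − 1/k = 1 − ΔG/ΔY = 1 − 478/995.8 ≈ 0.520.
MPS = 1 − MPC = 0.480.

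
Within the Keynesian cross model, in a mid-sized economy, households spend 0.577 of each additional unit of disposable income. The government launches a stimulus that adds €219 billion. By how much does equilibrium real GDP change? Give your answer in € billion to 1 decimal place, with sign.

+€517.7 billion

Spending multiplier = 1/(1 − MPC) = 1/(1 − 0.577) = 1/0.423 ≈ 2.364.
ΔY = k × ΔG = (+€219 billion) / 0.423 ≈ +€517.7 billion.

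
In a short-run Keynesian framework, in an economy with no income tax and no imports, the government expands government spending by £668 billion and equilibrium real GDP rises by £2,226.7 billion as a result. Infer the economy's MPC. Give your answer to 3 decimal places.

0.700

Implied spending multiplier k = ΔY/ΔG = 2,226.7/668 ≈ 3.3334.
Since k = 1/(1 − MPC), MPC = 1 − 1/k = 1 − ΔG/ΔY = 1 − 668/2,226.7 ≈ 0.700.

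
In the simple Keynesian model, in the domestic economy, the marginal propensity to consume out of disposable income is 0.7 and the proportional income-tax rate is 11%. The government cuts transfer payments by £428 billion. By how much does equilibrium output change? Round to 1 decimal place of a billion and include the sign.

The transfer change shifts disposable income by −£428 billion, so first-round consumption changes by c·ΔTR = 0.7 × (−£428 billion) = −£299.6 billion.
Expenditure multiplier = 1/(1 − c(1−t)) = 1/(1 − 0.7×0.89) = 1/0.377 ≈ 2.653.
The transfer multiplier is c × k ≈ 1.857, so ΔY = k × (c·ΔTR) = (−£299.6 billion) / 0.377 ≈ −£794.7 billion.

−£794.7 billion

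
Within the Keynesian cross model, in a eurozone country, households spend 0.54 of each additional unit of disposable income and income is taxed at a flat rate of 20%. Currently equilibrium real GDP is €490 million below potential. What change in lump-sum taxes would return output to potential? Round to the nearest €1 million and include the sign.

Spending multiplier = 1/(1 − c(1−t)) = 1/(1 − 0.54×0.8) = 1/0.568 ≈ 1.761.
Tax multiplier = −c·k = −0.54/0.568 ≈ −0.951. Need ΔY = +€490 million, so ΔT = ΔY/(−c·k) = −(+€490 million) × 0.568 / 0.54 ≈ −€515 million.
The government should cut lump-sum taxes by €515 million.

−€515 million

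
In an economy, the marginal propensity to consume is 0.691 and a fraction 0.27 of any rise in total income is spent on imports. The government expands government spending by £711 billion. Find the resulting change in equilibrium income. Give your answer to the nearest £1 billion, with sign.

+£1,228 billion

Government-spending multiplier = 1/(1 − c + m) = 1/(1 − 0.691 + 0.27) = 1/0.579 ≈ 1.727.
ΔY = k × ΔG = (+£711 billion) / 0.579 ≈ +£1,228 billion.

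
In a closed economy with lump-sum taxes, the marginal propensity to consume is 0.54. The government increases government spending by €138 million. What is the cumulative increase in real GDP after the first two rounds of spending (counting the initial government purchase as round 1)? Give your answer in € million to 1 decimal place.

€212.5 million

Round 1 adds ΔG = €138 million; each later round is MPC = 0.54 times the previous.
After 2 rounds: 138 + 74.52 = ΔG·(1 − c^2)/(1 − c) = 138 × (1 − 0.2916)/0.46 ≈ €212.5 million.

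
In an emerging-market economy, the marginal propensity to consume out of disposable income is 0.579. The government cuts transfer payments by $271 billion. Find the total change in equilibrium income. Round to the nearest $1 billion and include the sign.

The transfer change shifts disposable income by −$271 billion, so first-round consumption changes by c·ΔTR = 0.579 × (−$271 billion) = −$156.909 billion.
Expenditure multiplier = 1/(1 − MPC) = 1/(1 − 0.579) = 1/0.421 ≈ 2.375.
The transfer multiplier is c × k ≈ 1.375, so ΔY = k × (c·ΔTR) = (−$156.909 billion) / 0.421 ≈ −$373 billion.

−$373 billion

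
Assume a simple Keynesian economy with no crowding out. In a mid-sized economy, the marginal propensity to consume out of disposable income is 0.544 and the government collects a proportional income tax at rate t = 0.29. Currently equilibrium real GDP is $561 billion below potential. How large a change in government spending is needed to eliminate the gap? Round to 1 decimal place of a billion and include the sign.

+$344.3 billion

Spending multiplier = 1/(1 − c(1−t)) = 1/(1 − 0.544×0.71) = 1/0.61376 ≈ 1.629.
Need ΔY = +$561 billion, so ΔG = ΔY/k = (+$561 billion) × 0.61376 ≈ +$344.3 billion.
The government should increase government spending by $344.3 billion.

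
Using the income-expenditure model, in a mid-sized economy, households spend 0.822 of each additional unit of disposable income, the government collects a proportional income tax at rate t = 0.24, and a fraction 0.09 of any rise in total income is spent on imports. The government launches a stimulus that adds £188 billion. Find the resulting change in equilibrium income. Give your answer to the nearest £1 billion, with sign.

+£404 billion

Government-spending multiplier = 1/(1 − c(1−t) + m) = 1/(1 − 0.822×0.76 + 0.09) = 1/0.46528 ≈ 2.149.
ΔY = k × ΔG = (+£188 billion) / 0.46528 ≈ +£404 billion.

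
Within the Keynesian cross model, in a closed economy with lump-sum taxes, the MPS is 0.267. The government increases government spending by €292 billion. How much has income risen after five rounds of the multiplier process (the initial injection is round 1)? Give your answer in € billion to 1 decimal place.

MPC = 1 − MPS = 1 − 0.267 = 0.733.
Round 1 adds ΔG = €292 billion; each later round is MPC = 0.733 times the previous.
After 5 rounds: 292 + 214.036 + 156.888388 + 114.999188404 + 84.294405100132 = ΔG·(1 − c^5)/(1 − c) = 292 × (1 − 0.211602051158893)/0.267 ≈ €862.2 billion.

€862.2 billion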